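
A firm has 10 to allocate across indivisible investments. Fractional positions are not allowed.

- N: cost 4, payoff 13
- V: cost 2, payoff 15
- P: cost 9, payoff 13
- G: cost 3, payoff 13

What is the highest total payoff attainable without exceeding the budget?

41

This is an integer program with binary decision variables.
Take N, V, and G: cost 4 + 2 + 3 = 9 ≤ 10, payoff 13 + 15 + 13 = 41.
No other feasible combination does better.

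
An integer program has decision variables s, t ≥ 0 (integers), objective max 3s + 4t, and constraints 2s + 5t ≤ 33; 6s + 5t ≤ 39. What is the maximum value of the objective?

(s,t)=(1,6) is feasible, giving 27.
(s,t)=(2,5) is feasible, giving 26.
(s,t)=(0,6) is feasible, giving 24.
(s,t)=(1,5) is feasible, giving 23.
Maximum is 27 at (s,t)=(1,6).

27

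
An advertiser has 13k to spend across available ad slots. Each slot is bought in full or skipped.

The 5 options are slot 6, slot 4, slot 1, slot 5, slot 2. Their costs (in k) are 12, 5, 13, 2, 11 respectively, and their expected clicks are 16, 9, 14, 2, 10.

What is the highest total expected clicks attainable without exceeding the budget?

This is a 0-1 knapsack instance.
slot 6: cost 12 ≤ 13, expected clicks 16.
slot 1: cost 13 ≤ 13, expected clicks 14.
Best is slot 6 with total expected clicks 16.

16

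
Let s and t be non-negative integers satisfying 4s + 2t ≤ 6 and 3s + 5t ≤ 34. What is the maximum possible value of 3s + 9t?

(s,t)=(0,3): 4·0+2·3=6≤6, 3·0+5·3=15≤34, objective 27.
(s,t)=(0,2): 4·0+2·2=4≤6, 3·0+5·2=10≤34, objective 18.
Maximum is 27 at (s,t)=(0,3).

27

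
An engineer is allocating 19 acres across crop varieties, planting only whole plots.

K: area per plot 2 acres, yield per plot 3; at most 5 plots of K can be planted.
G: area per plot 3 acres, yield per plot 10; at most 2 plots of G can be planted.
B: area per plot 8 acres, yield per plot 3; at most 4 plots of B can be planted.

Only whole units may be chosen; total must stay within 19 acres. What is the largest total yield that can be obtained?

35

G has the best ratio (10/3); taking only G gives at most 2×10 = 20 (stopped by the supply cap of 2).
Mixing does better — 5×K and 2×G: area 16 ≤ 19, yield 5·3 + 2·10 = 35.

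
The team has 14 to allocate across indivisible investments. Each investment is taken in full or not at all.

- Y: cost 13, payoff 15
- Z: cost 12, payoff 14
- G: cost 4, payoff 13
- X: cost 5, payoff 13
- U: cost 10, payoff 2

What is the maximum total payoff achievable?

26

This is a 0-1 knapsack instance.
Allowing fractional choices, the relaxed optimum would be about 31.8, but investments are indivisible.
G + U: cost 4 + 10 = 14 ≤ 14, payoff 13 + 2 = 15.
Y: cost 13 ≤ 14, payoff 15.
G + X: cost 4 + 5 = 9 ≤ 14, payoff 13 + 13 = 26.
Best is G and X with total payoff 26.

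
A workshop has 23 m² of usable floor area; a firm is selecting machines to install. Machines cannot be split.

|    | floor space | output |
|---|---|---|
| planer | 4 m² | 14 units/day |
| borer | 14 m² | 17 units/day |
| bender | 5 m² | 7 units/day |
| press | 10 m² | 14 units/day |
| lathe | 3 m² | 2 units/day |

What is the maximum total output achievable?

Take planer, borer, and bender: floor space 4 + 14 + 5 = 23 ≤ 23, output 14 + 17 + 7 = 38.
No other feasible combination does better.

38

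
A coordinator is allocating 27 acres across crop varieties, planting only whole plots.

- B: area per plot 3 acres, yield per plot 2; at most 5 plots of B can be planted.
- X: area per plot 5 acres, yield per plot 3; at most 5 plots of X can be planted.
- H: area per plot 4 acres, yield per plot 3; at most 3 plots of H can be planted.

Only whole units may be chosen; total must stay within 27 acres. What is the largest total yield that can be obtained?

19

3×X and 3×H: area 27 ≤ 27, yield 3·3 + 3·3 = 18.
5×B and 3×H: area 27 ≤ 27, yield 5·2 + 3·3 = 19.
Best is 19.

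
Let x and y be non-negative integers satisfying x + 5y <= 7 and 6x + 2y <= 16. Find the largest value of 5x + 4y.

14

Relaxing integrality, the LP optimum is 15.50 at (x,y) = (2.36, 0.929), which is not an integer point.
(x,y)=(2,1): 1·2+5·1=7≤7, 6·2+2·1=14≤16, objective 14.
(x,y)=(2,0): 1·2+5·0=2≤7, 6·2+2·0=12≤16, objective 10.
(x,y)=(1,1): 1·1+5·1=6≤7, 6·1+2·1=8≤16, objective 9.
No feasible integer point exceeds 14.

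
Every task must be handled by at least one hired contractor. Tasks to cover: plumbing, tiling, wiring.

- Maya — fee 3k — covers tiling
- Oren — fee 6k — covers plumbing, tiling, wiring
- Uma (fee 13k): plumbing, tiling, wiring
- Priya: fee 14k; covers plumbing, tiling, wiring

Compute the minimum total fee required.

6

This is a weighted set-cover instance.
Oren alone covers plumbing, tiling, wiring — every task.
Total fee: 6.
No cover costs less than 6.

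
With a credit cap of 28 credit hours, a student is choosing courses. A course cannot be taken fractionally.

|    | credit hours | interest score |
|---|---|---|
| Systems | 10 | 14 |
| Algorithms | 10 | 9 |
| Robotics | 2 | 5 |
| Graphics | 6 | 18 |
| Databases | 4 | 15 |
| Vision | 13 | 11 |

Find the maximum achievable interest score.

This is a 0-1 knapsack instance.
Take Systems, Robotics, Graphics, and Databases: credit hours 10 + 2 + 6 + 4 = 22 ≤ 28, interest score 14 + 5 + 18 + 15 = 52.
No other feasible combination does better.

52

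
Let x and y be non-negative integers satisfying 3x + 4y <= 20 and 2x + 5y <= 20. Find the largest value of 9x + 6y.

54

The continuous relaxation peaks at (6.67, 0) with value 60.00; rounding to a feasible lattice point costs some objective.
(x,y)=(6,0): 3·6+4·0=18≤20, 2·6+5·0=12≤20, objective 54.
(x,y)=(5,1): 3·5+4·1=19≤20, 2·5+5·1=15≤20, objective 51.
(x,y)=(5,0): 3·5+4·0=15≤20, 2·5+5·0=10≤20, objective 45.
Maximum is 54 at (x,y)=(6,0).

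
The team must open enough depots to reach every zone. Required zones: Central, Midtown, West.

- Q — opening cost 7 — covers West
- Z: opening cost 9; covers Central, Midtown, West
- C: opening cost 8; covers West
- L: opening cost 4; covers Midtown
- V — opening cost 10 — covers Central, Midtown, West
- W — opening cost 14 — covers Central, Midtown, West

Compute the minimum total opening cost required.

This is an integer covering problem.
Z alone covers Central, Midtown, West — every zone.
Total opening cost: 9.

9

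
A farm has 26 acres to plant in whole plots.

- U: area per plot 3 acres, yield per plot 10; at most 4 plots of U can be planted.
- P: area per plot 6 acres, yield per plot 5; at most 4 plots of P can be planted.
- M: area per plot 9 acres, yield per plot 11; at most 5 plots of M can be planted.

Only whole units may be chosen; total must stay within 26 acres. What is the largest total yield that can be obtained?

51

This is a bounded integer knapsack.
4×U and 1×M: area 21 ≤ 26, yield 4·10 + 1·11 = 51.
4×U and 2×P: area 24 ≤ 26, yield 4·10 + 2·5 = 50.
Best is 51.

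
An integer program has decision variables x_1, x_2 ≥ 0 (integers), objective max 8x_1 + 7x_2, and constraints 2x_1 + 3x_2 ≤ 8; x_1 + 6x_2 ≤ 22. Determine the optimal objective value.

(x_1,x_2)=(4,0): 2·4+3·0=8≤8, 1·4+6·0=4≤22, objective 32.
(x_1,x_2)=(3,0): 2·3+3·0=6≤8, 1·3+6·0=3≤22, objective 24.
No feasible integer point exceeds 32.

32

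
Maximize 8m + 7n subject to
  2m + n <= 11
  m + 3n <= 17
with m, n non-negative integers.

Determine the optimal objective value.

53

Relaxing integrality, the LP optimum is 57.80 at (m,n) = (3.2, 4.6), which is not an integer point.
(m,n)=(4,3): 2·4+1·3=11≤11, 1·4+3·3=13≤17, objective 53.
(m,n)=(3,4): 2·3+1·4=10≤11, 1·3+3·4=15≤17, objective 52.
(m,n)=(2,5): 2·2+1·5=9≤11, 1·2+3·5=17≤17, objective 51.
(m,n)=(4,2): 2·4+1·2=10≤11, 1·4+3·2=10≤17, objective 46.
The best lattice point is (4,3), giving 53.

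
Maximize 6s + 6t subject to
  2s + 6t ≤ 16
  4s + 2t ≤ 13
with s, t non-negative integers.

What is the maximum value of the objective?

24

Relaxing integrality, the LP optimum is 25.20 at (s,t) = (2.3, 1.9), which is not an integer point.
(s,t)=(2,2): 2·2+6·2=16≤16, 4·2+2·2=12≤13, objective 24.
(s,t)=(1,2): 2·1+6·2=14≤16, 4·1+2·2=8≤13, objective 18.
(s,t)=(2,1): 2·2+6·1=10≤16, 4·2+2·1=10≤13, objective 18.
No feasible integer point exceeds 24.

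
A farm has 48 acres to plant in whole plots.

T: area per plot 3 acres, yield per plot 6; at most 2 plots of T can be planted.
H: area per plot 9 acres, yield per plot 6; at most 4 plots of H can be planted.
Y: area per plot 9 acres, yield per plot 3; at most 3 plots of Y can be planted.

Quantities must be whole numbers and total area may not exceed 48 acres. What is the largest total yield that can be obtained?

36

T has the best ratio (6/3); taking only T gives at most 2×6 = 12 (stopped by the supply cap of 2).
Mixing does better — 2×T and 4×H: area 42 ≤ 48, yield 2·6 + 4·6 = 36.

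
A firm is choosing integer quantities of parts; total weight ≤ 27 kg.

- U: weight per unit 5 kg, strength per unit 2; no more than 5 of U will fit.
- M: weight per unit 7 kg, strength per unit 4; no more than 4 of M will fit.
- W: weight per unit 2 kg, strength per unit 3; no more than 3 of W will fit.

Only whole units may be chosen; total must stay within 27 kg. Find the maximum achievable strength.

21

Take 3×M and 3×W: weight 27 ≤ 27, strength 3·4 + 3·3 = 21.
W has the best ratio (3/2) and is taken to its limit of 3; remaining capacity is filled optimally with the others.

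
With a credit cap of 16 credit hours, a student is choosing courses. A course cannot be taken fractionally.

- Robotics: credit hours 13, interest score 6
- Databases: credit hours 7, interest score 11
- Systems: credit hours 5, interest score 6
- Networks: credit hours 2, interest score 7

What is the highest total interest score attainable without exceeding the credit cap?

Databases + Systems + Networks: credit hours 7 + 5 + 2 = 14 ≤ 16, interest score 11 + 6 + 7 = 24.
Databases + Systems: credit hours 7 + 5 = 12 ≤ 16, interest score 11 + 6 = 17.
Databases + Networks: credit hours 7 + 2 = 9 ≤ 16, interest score 11 + 7 = 18.
Best is Databases, Systems, and Networks with total interest score 24.

24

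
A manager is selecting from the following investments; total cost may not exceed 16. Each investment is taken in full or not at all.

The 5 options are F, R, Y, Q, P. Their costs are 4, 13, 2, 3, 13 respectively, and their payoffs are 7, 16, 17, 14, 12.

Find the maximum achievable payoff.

Allowing fractional choices, the relaxed optimum would be about 46.6, but investments are indivisible.
F + Y + Q: cost 4 + 2 + 3 = 9 ≤ 16, payoff 7 + 17 + 14 = 38.
R + Y: cost 13 + 2 = 15 ≤ 16, payoff 16 + 17 = 33.
Best is F, Y, and Q with total payoff 38.

38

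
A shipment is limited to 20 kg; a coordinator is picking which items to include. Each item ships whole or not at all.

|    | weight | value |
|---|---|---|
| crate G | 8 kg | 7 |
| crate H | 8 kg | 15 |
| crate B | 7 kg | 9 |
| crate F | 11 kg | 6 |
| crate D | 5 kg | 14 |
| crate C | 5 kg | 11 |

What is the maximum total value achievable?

40

Allowing fractional choices, the relaxed optimum would be about 42.6, but items are indivisible.
crate H + crate D + crate C: weight 8 + 5 + 5 = 18 ≤ 20, value 15 + 14 + 11 = 40.
crate H + crate B + crate D: weight 8 + 7 + 5 = 20 ≤ 20, value 15 + 9 + 14 = 38.
crate H + crate B + crate C: weight 8 + 7 + 5 = 20 ≤ 20, value 15 + 9 + 11 = 35.
Best is crate H, crate D, and crate C with total value 40.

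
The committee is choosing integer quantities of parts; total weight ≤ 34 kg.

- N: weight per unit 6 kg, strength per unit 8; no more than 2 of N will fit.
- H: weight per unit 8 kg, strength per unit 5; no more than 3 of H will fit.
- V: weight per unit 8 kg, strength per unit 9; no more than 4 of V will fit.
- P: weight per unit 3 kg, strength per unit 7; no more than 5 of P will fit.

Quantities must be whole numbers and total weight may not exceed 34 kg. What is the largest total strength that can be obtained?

P has the best ratio (7/3); taking only P gives at most 5×7 = 35 (stopped by the supply cap of 5).
Mixing does better — 1×N, 2×V, and 4×P: weight 34 ≤ 34, strength 1·8 + 2·9 + 4·7 = 54.

54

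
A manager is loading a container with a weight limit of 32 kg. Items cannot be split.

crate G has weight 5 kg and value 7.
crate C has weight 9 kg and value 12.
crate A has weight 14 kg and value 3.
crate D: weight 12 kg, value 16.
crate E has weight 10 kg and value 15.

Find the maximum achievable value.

43

Take crate C, crate D, and crate E: weight 9 + 12 + 10 = 31 ≤ 32, value 12 + 16 + 15 = 43.
No other feasible combination does better.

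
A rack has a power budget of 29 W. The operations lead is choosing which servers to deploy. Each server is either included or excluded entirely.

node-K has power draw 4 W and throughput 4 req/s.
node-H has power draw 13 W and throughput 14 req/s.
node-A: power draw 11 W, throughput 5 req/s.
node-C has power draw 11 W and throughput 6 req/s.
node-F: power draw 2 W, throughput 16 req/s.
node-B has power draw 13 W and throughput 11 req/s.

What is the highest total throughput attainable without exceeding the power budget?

41

Allowing fractional choices, the relaxed optimum would be about 42.5, but servers are indivisible.
node-H + node-C + node-F: power draw 13 + 11 + 2 = 26 ≤ 29, throughput 14 + 6 + 16 = 36.
node-H + node-A + node-F: power draw 13 + 11 + 2 = 26 ≤ 29, throughput 14 + 5 + 16 = 35.
node-H + node-F + node-B: power draw 13 + 2 + 13 = 28 ≤ 29, throughput 14 + 16 + 11 = 41.
Best is node-H, node-F, and node-B with total throughput 41.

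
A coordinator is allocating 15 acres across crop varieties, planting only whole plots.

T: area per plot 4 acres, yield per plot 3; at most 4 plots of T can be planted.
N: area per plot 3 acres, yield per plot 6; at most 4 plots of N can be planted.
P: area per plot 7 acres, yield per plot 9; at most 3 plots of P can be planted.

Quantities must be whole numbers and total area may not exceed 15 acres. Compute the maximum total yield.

24

Take 4×N: area 12 ≤ 15, yield 4·6 = 24.
N has the best ratio (6/3) and is taken to its limit of 4; remaining capacity is filled optimally with the others.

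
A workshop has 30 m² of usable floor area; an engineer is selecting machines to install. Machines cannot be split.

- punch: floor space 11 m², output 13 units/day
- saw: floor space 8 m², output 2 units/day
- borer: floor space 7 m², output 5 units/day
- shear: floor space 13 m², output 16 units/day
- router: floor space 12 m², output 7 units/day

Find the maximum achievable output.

Treat it as a binary knapsack problem.
Take punch and shear: floor space 11 + 13 = 24 ≤ 30, output 13 + 16 = 29.
No other feasible combination does better.

29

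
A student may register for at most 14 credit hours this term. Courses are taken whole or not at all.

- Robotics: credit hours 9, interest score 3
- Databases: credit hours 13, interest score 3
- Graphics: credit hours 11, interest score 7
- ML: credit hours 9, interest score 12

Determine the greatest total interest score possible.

12

Graphics: credit hours 11 ≤ 14, interest score 7.
Robotics: credit hours 9 ≤ 14, interest score 3.
ML: credit hours 9 ≤ 14, interest score 12.
Best is ML with total interest score 12.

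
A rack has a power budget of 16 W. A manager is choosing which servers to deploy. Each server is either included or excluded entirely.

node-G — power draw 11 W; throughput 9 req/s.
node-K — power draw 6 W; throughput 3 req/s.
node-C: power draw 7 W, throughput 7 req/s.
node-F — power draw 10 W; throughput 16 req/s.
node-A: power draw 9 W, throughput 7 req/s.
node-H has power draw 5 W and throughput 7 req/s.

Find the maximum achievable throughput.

23

node-K + node-F: power draw 6 + 10 = 16 ≤ 16, throughput 3 + 16 = 19.
node-F: power draw 10 ≤ 16, throughput 16.
node-F + node-H: power draw 10 + 5 = 15 ≤ 16, throughput 16 + 7 = 23.
Best is node-F and node-H with total throughput 23.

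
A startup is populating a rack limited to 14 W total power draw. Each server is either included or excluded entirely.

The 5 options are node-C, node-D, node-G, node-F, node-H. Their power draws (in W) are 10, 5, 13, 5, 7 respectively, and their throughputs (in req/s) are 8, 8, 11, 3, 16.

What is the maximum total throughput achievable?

24

Take node-D and node-H: power draw 5 + 7 = 12 ≤ 14, throughput 8 + 16 = 24.
No other feasible combination does better.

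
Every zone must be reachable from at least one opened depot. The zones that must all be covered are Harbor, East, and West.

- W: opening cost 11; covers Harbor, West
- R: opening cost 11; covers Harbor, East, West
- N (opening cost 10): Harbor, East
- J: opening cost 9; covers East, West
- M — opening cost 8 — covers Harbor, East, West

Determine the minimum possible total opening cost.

8

M alone covers Harbor, East, West — every zone.
Total opening cost: 8.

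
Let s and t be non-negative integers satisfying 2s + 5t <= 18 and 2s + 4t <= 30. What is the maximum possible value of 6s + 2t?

54

(s,t)=(9,0): 2·9+5·0=18≤18, 2·9+4·0=18≤30, objective 54.
(s,t)=(8,0): 2·8+5·0=16≤18, 2·8+4·0=16≤30, objective 48.
Maximum is 54 at (s,t)=(9,0).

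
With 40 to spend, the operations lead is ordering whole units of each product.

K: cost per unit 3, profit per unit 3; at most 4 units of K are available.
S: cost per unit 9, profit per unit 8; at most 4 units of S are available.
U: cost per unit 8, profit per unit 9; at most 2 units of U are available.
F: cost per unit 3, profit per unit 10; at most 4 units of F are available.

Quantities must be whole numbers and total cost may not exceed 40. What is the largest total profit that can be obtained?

70

This is a bounded integer knapsack.
Take 4×K, 2×U, and 4×F: cost 40 ≤ 40, profit 4·3 + 2·9 + 4·10 = 70.
F has the best ratio (10/3) and is taken to its limit of 4; remaining capacity is filled optimally with the others.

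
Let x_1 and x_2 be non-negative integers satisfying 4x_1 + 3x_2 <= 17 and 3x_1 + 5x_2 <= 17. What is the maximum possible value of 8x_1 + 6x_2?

Relaxing integrality, the LP optimum is 34.00 at (x_1,x_2) = (4.25, 0), which is not an integer point.
(x_1,x_2)=(4,0): 4·4+3·0=16≤17, 3·4+5·0=12≤17, objective 32.
(x_1,x_2)=(3,1): 4·3+3·1=15≤17, 3·3+5·1=14≤17, objective 30.
No feasible integer point exceeds 32.

32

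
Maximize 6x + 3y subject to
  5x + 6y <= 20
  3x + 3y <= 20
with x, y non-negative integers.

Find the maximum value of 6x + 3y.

(x,y)=(4,0) is feasible, giving 24.
(x,y)=(3,0) is feasible, giving 18.
The best lattice point is (4,0), giving 24.

24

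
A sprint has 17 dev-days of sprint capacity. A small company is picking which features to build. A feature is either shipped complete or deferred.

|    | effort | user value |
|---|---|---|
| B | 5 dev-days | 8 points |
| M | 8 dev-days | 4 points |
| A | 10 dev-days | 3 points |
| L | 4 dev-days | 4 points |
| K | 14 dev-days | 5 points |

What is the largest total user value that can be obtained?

16

B + L: effort 5 + 4 = 9 ≤ 17, user value 8 + 4 = 12.
B + M + L: effort 5 + 8 + 4 = 17 ≤ 17, user value 8 + 4 + 4 = 16.
Best is B, M, and L with total user value 16.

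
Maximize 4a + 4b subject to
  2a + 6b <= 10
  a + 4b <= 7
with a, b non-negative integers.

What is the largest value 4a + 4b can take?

(a,b)=(5,0): 2·5+6·0=10≤10, 1·5+4·0=5≤7, objective 20.
(a,b)=(4,0): 2·4+6·0=8≤10, 1·4+4·0=4≤7, objective 16.
The best lattice point is (5,0), giving 20.

20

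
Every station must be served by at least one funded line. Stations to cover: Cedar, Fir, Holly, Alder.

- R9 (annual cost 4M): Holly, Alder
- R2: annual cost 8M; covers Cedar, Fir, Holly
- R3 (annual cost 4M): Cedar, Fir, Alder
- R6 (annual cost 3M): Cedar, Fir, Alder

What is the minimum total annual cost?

7

Choose R9 and R6: together they cover Cedar, Fir, Holly, Alder — every station.
Total annual cost: 4 + 3 = 7.
No cover costs less than 7.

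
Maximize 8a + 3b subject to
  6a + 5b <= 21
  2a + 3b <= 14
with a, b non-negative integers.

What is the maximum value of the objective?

24

(a,b)=(3,0) is feasible, giving 24.
(a,b)=(2,1) is feasible, giving 19.
The best lattice point is (3,0), giving 24.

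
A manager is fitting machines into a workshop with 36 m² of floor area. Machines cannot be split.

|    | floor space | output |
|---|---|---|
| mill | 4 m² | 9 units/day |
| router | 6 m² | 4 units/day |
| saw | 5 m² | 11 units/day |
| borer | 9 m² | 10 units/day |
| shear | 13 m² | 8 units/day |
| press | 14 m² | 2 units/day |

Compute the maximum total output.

Allowing fractional choices, the relaxed optimum would be about 41.4, but machines are indivisible.
mill + saw + borer + shear: floor space 4 + 5 + 9 + 13 = 31 ≤ 36, output 9 + 11 + 10 + 8 = 38.
router + saw + borer + shear: floor space 6 + 5 + 9 + 13 = 33 ≤ 36, output 4 + 11 + 10 + 8 = 33.
mill + router + saw + borer: floor space 4 + 6 + 5 + 9 = 24 ≤ 36, output 9 + 4 + 11 + 10 = 34.
Best is mill, saw, borer, and shear with total output 38.

38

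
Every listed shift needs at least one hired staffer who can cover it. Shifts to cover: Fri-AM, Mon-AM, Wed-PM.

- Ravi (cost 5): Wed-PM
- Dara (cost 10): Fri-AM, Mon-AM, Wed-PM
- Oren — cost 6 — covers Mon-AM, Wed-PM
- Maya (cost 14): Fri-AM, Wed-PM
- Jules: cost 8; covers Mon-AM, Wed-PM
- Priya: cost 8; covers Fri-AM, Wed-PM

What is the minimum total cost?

10

This is an integer covering problem.
Dara alone covers Fri-AM, Mon-AM, Wed-PM — every shift.
Total cost: 10.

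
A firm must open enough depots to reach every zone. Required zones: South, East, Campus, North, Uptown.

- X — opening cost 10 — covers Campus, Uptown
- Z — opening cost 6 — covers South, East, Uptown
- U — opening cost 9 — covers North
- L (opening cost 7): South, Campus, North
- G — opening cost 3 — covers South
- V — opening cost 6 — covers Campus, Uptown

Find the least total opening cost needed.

Choose Z and L: together they cover South, East, Campus, North, Uptown — every zone.
Total opening cost: 6 + 7 = 13.

13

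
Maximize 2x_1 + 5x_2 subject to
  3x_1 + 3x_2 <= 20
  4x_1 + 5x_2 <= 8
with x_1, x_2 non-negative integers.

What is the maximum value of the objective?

(x_1,x_2)=(0,1) is feasible, giving 5.
(x_1,x_2)=(1,0) is feasible, giving 2.
(x_1,x_2)=(0,0) is feasible, giving 0.
The best lattice point is (0,1), giving 5.

5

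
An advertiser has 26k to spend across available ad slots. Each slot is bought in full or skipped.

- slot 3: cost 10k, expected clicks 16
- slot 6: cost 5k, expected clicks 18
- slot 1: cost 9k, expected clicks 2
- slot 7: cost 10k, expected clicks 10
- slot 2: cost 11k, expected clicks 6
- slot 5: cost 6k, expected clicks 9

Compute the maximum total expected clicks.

Allowing fractional choices, the relaxed optimum would be about 48.0, but ad slots are indivisible.
slot 3 + slot 6 + slot 7: cost 10 + 5 + 10 = 25 ≤ 26, expected clicks 16 + 18 + 10 = 44.
slot 3 + slot 6 + slot 5: cost 10 + 5 + 6 = 21 ≤ 26, expected clicks 16 + 18 + 9 = 43.
Best is slot 3, slot 6, and slot 7 with total expected clicks 44.

44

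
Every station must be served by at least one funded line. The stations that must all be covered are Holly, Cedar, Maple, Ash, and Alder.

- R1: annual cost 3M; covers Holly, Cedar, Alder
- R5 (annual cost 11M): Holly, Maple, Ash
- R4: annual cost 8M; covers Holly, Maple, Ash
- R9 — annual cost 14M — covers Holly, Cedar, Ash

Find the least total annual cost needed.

11

Choose R1 and R4: together they cover Holly, Cedar, Maple, Ash, Alder — every station.
Total annual cost: 3 + 8 = 11.
No cover costs less than 11.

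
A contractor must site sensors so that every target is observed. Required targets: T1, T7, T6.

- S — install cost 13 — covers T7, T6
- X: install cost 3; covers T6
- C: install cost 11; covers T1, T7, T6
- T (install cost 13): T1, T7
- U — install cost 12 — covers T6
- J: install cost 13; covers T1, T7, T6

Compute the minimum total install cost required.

C alone covers T1, T7, T6 — every target.
Total install cost: 11.

11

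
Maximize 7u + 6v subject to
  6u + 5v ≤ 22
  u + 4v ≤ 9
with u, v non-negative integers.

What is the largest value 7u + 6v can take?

21

Relaxing integrality, the LP optimum is 25.95 at (u,v) = (2.26, 1.68), which is not an integer point.
(u,v)=(3,0): 6·3+5·0=18≤22, 1·3+4·0=3≤9, objective 21.
(u,v)=(2,1): 6·2+5·1=17≤22, 1·2+4·1=6≤9, objective 20.
(u,v)=(1,2): 6·1+5·2=16≤22, 1·1+4·2=9≤9, objective 19.
No feasible integer point exceeds 21.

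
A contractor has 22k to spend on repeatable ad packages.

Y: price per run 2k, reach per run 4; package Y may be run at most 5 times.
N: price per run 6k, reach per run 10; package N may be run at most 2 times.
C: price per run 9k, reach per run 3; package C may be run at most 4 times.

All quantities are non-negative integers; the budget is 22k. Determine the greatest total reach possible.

Y has the best ratio (4/2); taking only Y gives at most 5×4 = 20 (stopped by the supply cap of 5).
Mixing does better — 5×Y and 2×N: price 22 ≤ 22, reach 5·4 + 2·10 = 40.

40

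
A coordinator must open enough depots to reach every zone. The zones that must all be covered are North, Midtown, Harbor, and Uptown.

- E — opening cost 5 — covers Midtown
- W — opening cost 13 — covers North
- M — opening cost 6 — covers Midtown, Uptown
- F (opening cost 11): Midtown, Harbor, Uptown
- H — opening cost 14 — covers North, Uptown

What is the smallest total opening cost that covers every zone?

24

The greedy cost-per-new-zone heuristic would pick M, F, and W for 30, but a cheaper cover exists.
Choose W and F: together they cover North, Midtown, Harbor, Uptown — every zone.
Total opening cost: 13 + 11 = 24.
No cover costs less than 24.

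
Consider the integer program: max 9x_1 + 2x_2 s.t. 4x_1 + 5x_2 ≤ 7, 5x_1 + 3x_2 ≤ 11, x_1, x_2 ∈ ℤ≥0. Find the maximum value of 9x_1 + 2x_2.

(x_1,x_2)=(1,0): 4·1+5·0=4≤7, 5·1+3·0=5≤11, objective 9.
(x_1,x_2)=(0,1): 4·0+5·1=5≤7, 5·0+3·1=3≤11, objective 2.
(x_1,x_2)=(0,0): 4·0+5·0=0≤7, 5·0+3·0=0≤11, objective 0.
Maximum is 9 at (x_1,x_2)=(1,0).

9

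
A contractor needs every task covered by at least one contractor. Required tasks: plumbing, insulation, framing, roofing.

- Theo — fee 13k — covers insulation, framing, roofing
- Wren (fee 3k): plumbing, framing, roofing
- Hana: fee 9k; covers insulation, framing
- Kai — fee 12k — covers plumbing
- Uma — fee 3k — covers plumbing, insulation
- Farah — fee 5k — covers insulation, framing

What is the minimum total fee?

6

This is a weighted set-cover instance.
Choose Wren and Uma: together they cover plumbing, insulation, framing, roofing — every task.
Total fee: 3 + 3 = 6.
No cover costs less than 6.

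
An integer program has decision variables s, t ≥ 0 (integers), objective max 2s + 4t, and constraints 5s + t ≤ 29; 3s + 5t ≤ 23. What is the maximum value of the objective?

Relaxing integrality, the LP optimum is 18.40 at (s,t) = (0, 4.6), which is not an integer point.
(s,t)=(1,4): 5·1+1·4=9≤29, 3·1+5·4=23≤23, objective 18.
(s,t)=(0,4): 5·0+1·4=4≤29, 3·0+5·4=20≤23, objective 16.
(s,t)=(2,3): 5·2+1·3=13≤29, 3·2+5·3=21≤23, objective 16.
No feasible integer point exceeds 18.

18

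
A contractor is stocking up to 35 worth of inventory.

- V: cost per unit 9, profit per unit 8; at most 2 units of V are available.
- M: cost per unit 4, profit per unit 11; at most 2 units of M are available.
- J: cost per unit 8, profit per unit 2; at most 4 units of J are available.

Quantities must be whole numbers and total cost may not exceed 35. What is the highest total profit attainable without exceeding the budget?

40

This is a bounded integer knapsack.
M has the best ratio (11/4); taking only M gives at most 2×11 = 22 (stopped by the supply cap of 2).
Mixing does better — 2×V, 2×M, and 1×J: cost 34 ≤ 35, profit 2·8 + 2·11 + 1·2 = 40.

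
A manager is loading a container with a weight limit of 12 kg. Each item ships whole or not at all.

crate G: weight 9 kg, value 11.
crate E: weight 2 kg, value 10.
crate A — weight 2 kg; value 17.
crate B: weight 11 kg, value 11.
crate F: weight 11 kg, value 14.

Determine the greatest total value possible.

crate E + crate A: weight 2 + 2 = 4 ≤ 12, value 10 + 17 = 27.
crate G + crate A: weight 9 + 2 = 11 ≤ 12, value 11 + 17 = 28.
Best is crate G and crate A with total value 28.

28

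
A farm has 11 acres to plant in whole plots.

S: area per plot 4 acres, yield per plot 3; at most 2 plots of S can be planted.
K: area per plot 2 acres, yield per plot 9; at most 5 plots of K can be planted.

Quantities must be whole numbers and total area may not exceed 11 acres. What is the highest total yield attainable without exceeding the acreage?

45

5×K: area 10 ≤ 11, yield 5·9 = 45.
4×K: area 8 ≤ 11, yield 4·9 = 36.
Best is 45.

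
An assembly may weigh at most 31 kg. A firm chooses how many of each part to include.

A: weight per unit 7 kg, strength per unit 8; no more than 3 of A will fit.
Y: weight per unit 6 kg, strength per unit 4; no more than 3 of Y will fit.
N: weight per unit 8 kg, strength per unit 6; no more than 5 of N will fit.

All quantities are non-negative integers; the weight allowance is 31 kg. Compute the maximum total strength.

This is a bounded integer knapsack.
Take 3×A and 1×N: weight 29 ≤ 31, strength 3·8 + 1·6 = 30.
A has the best ratio (8/7) and is taken to its limit of 3; remaining capacity is filled optimally with the others.

30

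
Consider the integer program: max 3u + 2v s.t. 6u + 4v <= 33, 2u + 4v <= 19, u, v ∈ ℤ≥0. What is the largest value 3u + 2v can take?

Relaxing integrality, the LP optimum is 16.50 at (u,v) = (5.5, 0), which is not an integer point.
(u,v)=(4,2): 6·4+4·2=32≤33, 2·4+4·2=16≤19, objective 16.
(u,v)=(3,3): 6·3+4·3=30≤33, 2·3+4·3=18≤19, objective 15.
Maximum is 16 at (u,v)=(4,2).

16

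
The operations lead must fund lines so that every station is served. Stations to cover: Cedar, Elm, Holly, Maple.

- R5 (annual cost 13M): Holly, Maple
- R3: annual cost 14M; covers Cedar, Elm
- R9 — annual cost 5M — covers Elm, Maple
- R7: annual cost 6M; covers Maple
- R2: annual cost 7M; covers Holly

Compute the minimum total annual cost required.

26

This is a weighted set-cover instance.
Choose R3, R9, and R2: together they cover Cedar, Elm, Holly, Maple — every station.
Total annual cost: 14 + 5 + 7 = 26.
No cover costs less than 26.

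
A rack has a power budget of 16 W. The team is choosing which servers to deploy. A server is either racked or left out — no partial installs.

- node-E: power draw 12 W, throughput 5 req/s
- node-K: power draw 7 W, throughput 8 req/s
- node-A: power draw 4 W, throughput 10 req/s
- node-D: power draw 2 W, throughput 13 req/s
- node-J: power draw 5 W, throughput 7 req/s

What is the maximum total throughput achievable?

node-K + node-A + node-D: power draw 7 + 4 + 2 = 13 ≤ 16, throughput 8 + 10 + 13 = 31.
node-A + node-D + node-J: power draw 4 + 2 + 5 = 11 ≤ 16, throughput 10 + 13 + 7 = 30.
node-K + node-D + node-J: power draw 7 + 2 + 5 = 14 ≤ 16, throughput 8 + 13 + 7 = 28.
Best is node-K, node-A, and node-D with total throughput 31.

31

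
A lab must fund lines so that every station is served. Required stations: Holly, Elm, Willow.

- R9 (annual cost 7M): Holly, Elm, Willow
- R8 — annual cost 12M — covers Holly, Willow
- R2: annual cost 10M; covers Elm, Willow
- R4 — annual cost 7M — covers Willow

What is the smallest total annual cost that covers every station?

7

R9 alone covers Holly, Elm, Willow — every station.
Total annual cost: 7.
No cover costs less than 7.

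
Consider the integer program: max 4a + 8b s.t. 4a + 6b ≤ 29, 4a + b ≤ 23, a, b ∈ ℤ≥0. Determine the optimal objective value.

Relaxing integrality, the LP optimum is 38.67 at (a,b) = (0, 4.83), which is not an integer point.
(a,b)=(1,4): 4·1+6·4=28≤29, 4·1+1·4=8≤23, objective 36.
(a,b)=(0,4): 4·0+6·4=24≤29, 4·0+1·4=4≤23, objective 32.
The best lattice point is (1,4), giving 36.

36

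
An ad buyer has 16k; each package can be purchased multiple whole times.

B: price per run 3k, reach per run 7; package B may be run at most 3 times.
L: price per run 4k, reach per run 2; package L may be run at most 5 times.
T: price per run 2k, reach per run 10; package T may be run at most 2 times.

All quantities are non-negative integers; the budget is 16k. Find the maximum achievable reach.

41

This is a bounded integer knapsack.
3×B and 2×T: price 13 ≤ 16, reach 3·7 + 2·10 = 41.
2×B, 1×L, and 2×T: price 14 ≤ 16, reach 2·7 + 1·2 + 2·10 = 36.
Best is 41.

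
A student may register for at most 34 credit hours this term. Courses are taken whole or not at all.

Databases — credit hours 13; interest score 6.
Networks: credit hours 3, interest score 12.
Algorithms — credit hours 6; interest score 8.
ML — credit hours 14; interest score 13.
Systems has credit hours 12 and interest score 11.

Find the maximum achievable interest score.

This is an integer program with binary decision variables.
Allowing fractional choices, the relaxed optimum would be about 43.1, but courses are indivisible.
Networks + Algorithms + ML: credit hours 3 + 6 + 14 = 23 ≤ 34, interest score 12 + 8 + 13 = 33.
Networks + ML + Systems: credit hours 3 + 14 + 12 = 29 ≤ 34, interest score 12 + 13 + 11 = 36.
Databases + Networks + Algorithms + Systems: credit hours 13 + 3 + 6 + 12 = 34 ≤ 34, interest score 6 + 12 + 8 + 11 = 37.
Best is Databases, Networks, Algorithms, and Systems with total interest score 37.

37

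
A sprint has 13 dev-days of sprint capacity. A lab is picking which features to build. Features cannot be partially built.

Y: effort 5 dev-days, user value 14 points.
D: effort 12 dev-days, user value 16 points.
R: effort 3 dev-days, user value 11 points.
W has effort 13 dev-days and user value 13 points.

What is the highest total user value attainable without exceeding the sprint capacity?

25

Take Y and R: effort 5 + 3 = 8 ≤ 13, user value 14 + 11 = 25.
No other feasible combination does better.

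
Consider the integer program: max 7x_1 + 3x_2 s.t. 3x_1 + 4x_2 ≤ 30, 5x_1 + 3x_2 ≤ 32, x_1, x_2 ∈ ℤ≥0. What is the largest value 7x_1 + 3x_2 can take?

42

The continuous relaxation peaks at (6.4, 0) with value 44.80; rounding to a feasible lattice point costs some objective.
(x_1,x_2)=(6,0): 3·6+4·0=18≤30, 5·6+3·0=30≤32, objective 42.
(x_1,x_2)=(5,1): 3·5+4·1=19≤30, 5·5+3·1=28≤32, objective 38.
Maximum is 42 at (x_1,x_2)=(6,0).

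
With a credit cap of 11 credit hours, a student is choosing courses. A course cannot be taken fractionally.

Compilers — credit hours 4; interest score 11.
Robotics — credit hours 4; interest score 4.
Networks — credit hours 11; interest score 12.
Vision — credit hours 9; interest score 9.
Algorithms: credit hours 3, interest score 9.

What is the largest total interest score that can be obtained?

Allowing fractional choices, the relaxed optimum would be about 24.4, but courses are indivisible.
Compilers + Robotics: credit hours 4 + 4 = 8 ≤ 11, interest score 11 + 4 = 15.
Compilers + Algorithms: credit hours 4 + 3 = 7 ≤ 11, interest score 11 + 9 = 20.
Compilers + Robotics + Algorithms: credit hours 4 + 4 + 3 = 11 ≤ 11, interest score 11 + 4 + 9 = 24.
Best is Compilers, Robotics, and Algorithms with total interest score 24.

24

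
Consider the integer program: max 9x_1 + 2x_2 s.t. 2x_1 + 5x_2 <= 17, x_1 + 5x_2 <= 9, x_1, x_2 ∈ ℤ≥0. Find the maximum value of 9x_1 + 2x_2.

The continuous relaxation peaks at (8.5, 0) with value 76.50; rounding to a feasible lattice point costs some objective.
(x_1,x_2)=(8,0): 2·8+5·0=16≤17, 1·8+5·0=8≤9, objective 72.
(x_1,x_2)=(7,0): 2·7+5·0=14≤17, 1·7+5·0=7≤9, objective 63.
The best lattice point is (8,0), giving 72.

72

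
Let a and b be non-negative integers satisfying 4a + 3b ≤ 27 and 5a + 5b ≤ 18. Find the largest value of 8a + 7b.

24

(a,b)=(3,0): 4·3+3·0=12≤27, 5·3+5·0=15≤18, objective 24.
(a,b)=(2,1): 4·2+3·1=11≤27, 5·2+5·1=15≤18, objective 23.
(a,b)=(2,0): 4·2+3·0=8≤27, 5·2+5·0=10≤18, objective 16.
Maximum is 24 at (a,b)=(3,0).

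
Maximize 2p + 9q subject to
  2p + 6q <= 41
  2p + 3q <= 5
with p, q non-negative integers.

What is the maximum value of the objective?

(p,q)=(1,1): 2·1+6·1=8≤41, 2·1+3·1=5≤5, objective 11.
(p,q)=(0,1): 2·0+6·1=6≤41, 2·0+3·1=3≤5, objective 9.
No feasible integer point exceeds 11.

11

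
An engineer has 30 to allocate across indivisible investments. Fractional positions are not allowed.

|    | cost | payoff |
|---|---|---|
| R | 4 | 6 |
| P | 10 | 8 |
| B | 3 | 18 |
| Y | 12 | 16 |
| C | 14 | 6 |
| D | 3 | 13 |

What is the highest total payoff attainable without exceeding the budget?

55

P + B + Y + D: cost 10 + 3 + 12 + 3 = 28 ≤ 30, payoff 8 + 18 + 16 + 13 = 55.
R + B + Y + D: cost 4 + 3 + 12 + 3 = 22 ≤ 30, payoff 6 + 18 + 16 + 13 = 53.
Best is P, B, Y, and D with total payoff 55.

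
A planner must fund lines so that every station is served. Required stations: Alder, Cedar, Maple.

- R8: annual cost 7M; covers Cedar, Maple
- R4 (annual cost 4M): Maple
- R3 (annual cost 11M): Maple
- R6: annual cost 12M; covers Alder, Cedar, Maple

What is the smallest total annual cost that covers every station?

This is a weighted set-cover instance.
The greedy cost-per-new-station heuristic would pick R8 and R6 for 19, but a cheaper cover exists.
R6 alone covers Alder, Cedar, Maple — every station.
Total annual cost: 12.
No cover costs less than 12.

12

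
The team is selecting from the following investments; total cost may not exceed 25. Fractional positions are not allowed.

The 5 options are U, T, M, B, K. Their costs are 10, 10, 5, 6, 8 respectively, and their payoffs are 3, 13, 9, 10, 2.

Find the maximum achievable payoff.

32

This is a 0-1 knapsack instance.
T + M + B: cost 10 + 5 + 6 = 21 ≤ 25, payoff 13 + 9 + 10 = 32.
T + B + K: cost 10 + 6 + 8 = 24 ≤ 25, payoff 13 + 10 + 2 = 25.
U + T + M: cost 10 + 10 + 5 = 25 ≤ 25, payoff 3 + 13 + 9 = 25.
Best is T, M, and B with total payoff 32.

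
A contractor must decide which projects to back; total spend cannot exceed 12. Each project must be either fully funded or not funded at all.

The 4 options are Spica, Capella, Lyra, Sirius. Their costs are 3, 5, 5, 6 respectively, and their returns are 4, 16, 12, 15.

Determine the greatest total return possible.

Capella + Sirius: cost 5 + 6 = 11 ≤ 12, return 16 + 15 = 31.
Capella + Lyra: cost 5 + 5 = 10 ≤ 12, return 16 + 12 = 28.
Best is Capella and Sirius with total return 31.

31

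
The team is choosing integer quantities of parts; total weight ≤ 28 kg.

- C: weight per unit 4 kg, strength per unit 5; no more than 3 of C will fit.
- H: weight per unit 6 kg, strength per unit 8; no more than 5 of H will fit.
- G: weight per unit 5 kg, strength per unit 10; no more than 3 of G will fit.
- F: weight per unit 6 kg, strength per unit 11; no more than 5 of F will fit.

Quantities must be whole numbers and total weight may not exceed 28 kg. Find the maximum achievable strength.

G has the best ratio (10/5); taking only G gives at most 3×10 = 30 (stopped by the supply cap of 3).
Mixing does better — 2×G and 3×F: weight 28 ≤ 28, strength 2·10 + 3·11 = 53.

53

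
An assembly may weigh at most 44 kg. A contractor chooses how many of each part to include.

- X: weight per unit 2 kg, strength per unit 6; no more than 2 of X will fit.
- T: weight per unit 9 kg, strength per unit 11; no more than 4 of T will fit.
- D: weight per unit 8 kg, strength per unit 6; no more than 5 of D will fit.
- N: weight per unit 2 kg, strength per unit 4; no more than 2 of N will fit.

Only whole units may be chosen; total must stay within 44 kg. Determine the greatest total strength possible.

X has the best ratio (6/2); taking only X gives at most 2×6 = 12 (stopped by the supply cap of 2).
Mixing does better — 2×X, 4×T, and 2×N: weight 44 ≤ 44, strength 2·6 + 4·11 + 2·4 = 64.

64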